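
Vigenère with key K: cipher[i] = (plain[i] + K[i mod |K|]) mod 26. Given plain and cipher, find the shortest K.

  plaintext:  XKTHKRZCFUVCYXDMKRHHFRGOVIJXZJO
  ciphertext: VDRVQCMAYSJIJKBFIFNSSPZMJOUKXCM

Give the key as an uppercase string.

YTYOGLN

  i= 0: V-X = 24 → Y
  i= 1: D-K = 19 → T
  i= 2: R-T = 24 → Y
  i= 3: V-H = 14 → O
  i= 4: Q-K =  6 → G
  i= 5: C-R = 11 → L
  i= 6: M-Z = 13 → N
  i= 7: A-C = 24 → Y
  i= 8: Y-F = 19 → T
  i= 9: S-U = 24 → Y
  i=10: J-V = 14 → O
  i=11: I-C =  6 → G
  i=12: J-Y = 11 → L
  i=13: K-X = 13 → N
  i=14: B-D = 24 → Y
  i=15: F-M = 19 → T
  i=16: I-K = 24 → Y
  i=17: F-R = 14 → O
  i=18: N-H =  6 → G
  i=19: S-H = 11 → L
  i=20: S-F = 13 → N
  i=21: P-R = 24 → Y
  i=22: Z-G = 19 → T
  i=23: M-O = 24 → Y
  i=24: J-V = 14 → O
  i=25: O-I =  6 → G
  i=26: U-J = 11 → L
  i=27: K-X = 13 → N
  i=28: X-Z = 24 → Y
  i=29: C-J = 19 → T
  i=30: M-O = 24 → Y
  shifts repeat with period 7: YTYOGLN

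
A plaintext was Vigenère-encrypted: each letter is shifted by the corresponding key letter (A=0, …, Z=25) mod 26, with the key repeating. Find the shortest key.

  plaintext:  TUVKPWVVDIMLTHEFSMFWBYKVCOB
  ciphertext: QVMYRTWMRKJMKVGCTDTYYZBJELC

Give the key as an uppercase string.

XBROC

  i= 0: Q-T = 23 → X
  i= 1: V-U =  1 → B
  i= 2: M-V = 17 → R
  i= 3: Y-K = 14 → O
  i= 4: R-P =  2 → C
  i= 5: T-W = 23 → X
  i= 6: W-V =  1 → B
  i= 7: M-V = 17 → R
  i= 8: R-D = 14 → O
  i= 9: K-I =  2 → C
  i=10: J-M = 23 → X
  i=11: M-L =  1 → B
  i=12: K-T = 17 → R
  i=13: V-H = 14 → O
  i=14: G-E =  2 → C
  i=15: C-F = 23 → X
  i=16: T-S =  1 → B
  i=17: D-M = 17 → R
  i=18: T-F = 14 → O
  i=19: Y-W =  2 → C
  i=20: Y-B = 23 → X
  i=21: Z-Y =  1 → B
  i=22: B-K = 17 → R
  i=23: J-V = 14 → O
  i=24: E-C =  2 → C
  i=25: L-O = 23 → X
  i=26: C-B =  1 → B
  shifts repeat with period 5: XBROC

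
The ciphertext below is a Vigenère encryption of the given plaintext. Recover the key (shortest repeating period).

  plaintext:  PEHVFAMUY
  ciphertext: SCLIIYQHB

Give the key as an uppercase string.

DYEN

  i= 0: S-P =  3 → D
  i= 1: C-E = 24 → Y
  i= 2: L-H =  4 → E
  i= 3: I-V = 13 → N
  i= 4: I-F =  3 → D
  i= 5: Y-A = 24 → Y
  i= 6: Q-M =  4 → E
  i= 7: H-U = 13 → N
  i= 8: B-Y =  3 → D
  shifts repeat with period 4: DYEN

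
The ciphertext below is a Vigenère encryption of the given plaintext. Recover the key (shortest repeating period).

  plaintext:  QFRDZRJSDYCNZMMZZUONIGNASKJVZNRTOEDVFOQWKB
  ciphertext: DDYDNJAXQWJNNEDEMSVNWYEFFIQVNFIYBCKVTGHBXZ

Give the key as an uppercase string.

NYHAOSRF

  i= 0: D-Q = 13 → N
  i= 1: D-F = 24 → Y
  i= 2: Y-R =  7 → H
  i= 3: D-D =  0 → A
  i= 4: N-Z = 14 → O
  i= 5: J-R = 18 → S
  i= 6: A-J = 17 → R
  i= 7: X-S =  5 → F
  i= 8: Q-D = 13 → N
  i= 9: W-Y = 24 → Y
  i=10: J-C =  7 → H
  i=11: N-N =  0 → A
  i=12: N-Z = 14 → O
  i=13: E-M = 18 → S
  i=14: D-M = 17 → R
  i=15: E-Z =  5 → F
  i=16: M-Z = 13 → N
  i=17: S-U = 24 → Y
  i=18: V-O =  7 → H
  i=19: N-N =  0 → A
  i=20: W-I = 14 → O
  i=21: Y-G = 18 → S
  i=22: E-N = 17 → R
  i=23: F-A =  5 → F
  i=24: F-S = 13 → N
  i=25: I-K = 24 → Y
  i=26: Q-J =  7 → H
  i=27: V-V =  0 → A
  i=28: N-Z = 14 → O
  i=29: F-N = 18 → S
  i=30: I-R = 17 → R
  i=31: Y-T =  5 → F
  i=32: B-O = 13 → N
  i=33: C-E = 24 → Y
  i=34: K-D =  7 → H
  i=35: V-V =  0 → A
  i=36: T-F = 14 → O
  i=37: G-O = 18 → S
  i=38: H-Q = 17 → R
  i=39: B-W =  5 → F
  i=40: X-K = 13 → N
  i=41: Z-B = 24 → Y
  shifts repeat with period 8: NYHAOSRF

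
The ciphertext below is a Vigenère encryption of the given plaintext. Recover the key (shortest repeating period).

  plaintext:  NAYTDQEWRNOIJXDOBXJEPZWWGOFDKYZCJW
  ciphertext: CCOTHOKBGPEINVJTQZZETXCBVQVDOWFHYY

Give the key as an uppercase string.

PCQAEYGF

  i= 0: C-N = 15 → P
  i= 1: C-A =  2 → C
  i= 2: O-Y = 16 → Q
  i= 3: T-T =  0 → A
  i= 4: H-D =  4 → E
  i= 5: O-Q = 24 → Y
  i= 6: K-E =  6 → G
  i= 7: B-W =  5 → F
  i= 8: G-R = 15 → P
  i= 9: P-N =  2 → C
  i=10: E-O = 16 → Q
  i=11: I-I =  0 → A
  i=12: N-J =  4 → E
  i=13: V-X = 24 → Y
  i=14: J-D =  6 → G
  i=15: T-O =  5 → F
  i=16: Q-B = 15 → P
  i=17: Z-X =  2 → C
  i=18: Z-J = 16 → Q
  i=19: E-E =  0 → A
  i=20: T-P =  4 → E
  i=21: X-Z = 24 → Y
  i=22: C-W =  6 → G
  i=23: B-W =  5 → F
  i=24: V-G = 15 → P
  i=25: Q-O =  2 → C
  i=26: V-F = 16 → Q
  i=27: D-D =  0 → A
  i=28: O-K =  4 → E
  i=29: W-Y = 24 → Y
  i=30: F-Z =  6 → G
  i=31: H-C =  5 → F
  i=32: Y-J = 15 → P
  i=33: Y-W =  2 → C
  shifts repeat with period 8: PCQAEYGF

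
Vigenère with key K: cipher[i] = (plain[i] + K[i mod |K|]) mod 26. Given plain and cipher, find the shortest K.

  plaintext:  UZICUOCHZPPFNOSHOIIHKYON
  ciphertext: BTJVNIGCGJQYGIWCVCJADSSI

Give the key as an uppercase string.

  i= 0: B-U =  7 → H
  i= 1: T-Z = 20 → U
  i= 2: J-I =  1 → B
  i= 3: V-C = 19 → T
  i= 4: N-U = 19 → T
  i= 5: I-O = 20 → U
  i= 6: G-C =  4 → E
  i= 7: C-H = 21 → V
  i= 8: G-Z =  7 → H
  i= 9: J-P = 20 → U
  i=10: Q-P =  1 → B
  i=11: Y-F = 19 → T
  i=12: G-N = 19 → T
  i=13: I-O = 20 → U
  i=14: W-S =  4 → E
  i=15: C-H = 21 → V
  i=16: V-O =  7 → H
  i=17: C-I = 20 → U
  i=18: J-I =  1 → B
  i=19: A-H = 19 → T
  i=20: D-K = 19 → T
  i=21: S-Y = 20 → U
  i=22: S-O =  4 → E
  i=23: I-N = 21 → V
  shifts repeat with period 8: HUBTTUEV

HUBTTUEV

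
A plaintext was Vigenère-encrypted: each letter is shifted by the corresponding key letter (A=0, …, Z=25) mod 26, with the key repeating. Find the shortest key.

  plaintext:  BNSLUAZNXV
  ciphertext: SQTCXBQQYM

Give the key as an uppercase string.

RDB

  i= 0: S-B = 17 → R
  i= 1: Q-N =  3 → D
  i= 2: T-S =  1 → B
  i= 3: C-L = 17 → R
  i= 4: X-U =  3 → D
  i= 5: B-A =  1 → B
  i= 6: Q-Z = 17 → R
  i= 7: Q-N =  3 → D
  i= 8: Y-X =  1 → B
  i= 9: M-V = 17 → R
  shifts repeat with period 3: RDB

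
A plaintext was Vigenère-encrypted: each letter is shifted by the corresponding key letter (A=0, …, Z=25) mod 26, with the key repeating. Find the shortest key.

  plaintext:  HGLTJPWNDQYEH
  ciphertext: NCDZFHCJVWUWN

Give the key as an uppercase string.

GWS

  i= 0: N-H =  6 → G
  i= 1: C-G = 22 → W
  i= 2: D-L = 18 → S
  i= 3: Z-T =  6 → G
  i= 4: F-J = 22 → W
  i= 5: H-P = 18 → S
  i= 6: C-W =  6 → G
  i= 7: J-N = 22 → W
  i= 8: V-D = 18 → S
  i= 9: W-Q =  6 → G
  i=10: U-Y = 22 → W
  i=11: W-E = 18 → S
  i=12: N-H =  6 → G
  shifts repeat with period 3: GWS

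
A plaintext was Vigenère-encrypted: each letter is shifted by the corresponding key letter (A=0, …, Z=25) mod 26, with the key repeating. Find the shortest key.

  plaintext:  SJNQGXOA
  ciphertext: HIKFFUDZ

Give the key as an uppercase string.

PZX

  i= 0: H-S = 15 → P
  i= 1: I-J = 25 → Z
  i= 2: K-N = 23 → X
  i= 3: F-Q = 15 → P
  i= 4: F-G = 25 → Z
  i= 5: U-X = 23 → X
  i= 6: D-O = 15 → P
  i= 7: Z-A = 25 → Z
  shifts repeat with period 3: PZX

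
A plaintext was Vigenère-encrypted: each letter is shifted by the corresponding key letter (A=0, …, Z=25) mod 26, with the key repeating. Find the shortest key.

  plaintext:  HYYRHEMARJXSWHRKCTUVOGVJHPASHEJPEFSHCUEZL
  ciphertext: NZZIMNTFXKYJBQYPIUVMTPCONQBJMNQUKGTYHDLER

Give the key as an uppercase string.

  i= 0: N-H =  6 → G
  i= 1: Z-Y =  1 → B
  i= 2: Z-Y =  1 → B
  i= 3: I-R = 17 → R
  i= 4: M-H =  5 → F
  i= 5: N-E =  9 → J
  i= 6: T-M =  7 → H
  i= 7: F-A =  5 → F
  i= 8: X-R =  6 → G
  i= 9: K-J =  1 → B
  i=10: Y-X =  1 → B
  i=11: J-S = 17 → R
  i=12: B-W =  5 → F
  i=13: Q-H =  9 → J
  i=14: Y-R =  7 → H
  i=15: P-K =  5 → F
  i=16: I-C =  6 → G
  i=17: U-T =  1 → B
  i=18: V-U =  1 → B
  i=19: M-V = 17 → R
  i=20: T-O =  5 → F
  i=21: P-G =  9 → J
  i=22: C-V =  7 → H
  i=23: O-J =  5 → F
  i=24: N-H =  6 → G
  i=25: Q-P =  1 → B
  i=26: B-A =  1 → B
  i=27: J-S = 17 → R
  i=28: M-H =  5 → F
  i=29: N-E =  9 → J
  i=30: Q-J =  7 → H
  i=31: U-P =  5 → F
  i=32: K-E =  6 → G
  i=33: G-F =  1 → B
  i=34: T-S =  1 → B
  i=35: Y-H = 17 → R
  i=36: H-C =  5 → F
  i=37: D-U =  9 → J
  i=38: L-E =  7 → H
  i=39: E-Z =  5 → F
  i=40: R-L =  6 → G
  shifts repeat with period 8: GBBRFJHF

GBBRFJHF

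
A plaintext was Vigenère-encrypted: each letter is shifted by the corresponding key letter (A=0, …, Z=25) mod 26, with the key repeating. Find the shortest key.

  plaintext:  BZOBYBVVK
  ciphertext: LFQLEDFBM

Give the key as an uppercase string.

KGC

  i= 0: L-B = 10 → K
  i= 1: F-Z =  6 → G
  i= 2: Q-O =  2 → C
  i= 3: L-B = 10 → K
  i= 4: E-Y =  6 → G
  i= 5: D-B =  2 → C
  i= 6: F-V = 10 → K
  i= 7: B-V =  6 → G
  i= 8: M-K =  2 → C
  shifts repeat with period 3: KGC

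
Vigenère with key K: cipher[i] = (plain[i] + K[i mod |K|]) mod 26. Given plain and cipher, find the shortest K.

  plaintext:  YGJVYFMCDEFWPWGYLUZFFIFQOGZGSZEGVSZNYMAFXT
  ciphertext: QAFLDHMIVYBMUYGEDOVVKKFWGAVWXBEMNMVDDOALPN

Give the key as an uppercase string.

  i= 0: Q-Y = 18 → S
  i= 1: A-G = 20 → U
  i= 2: F-J = 22 → W
  i= 3: L-V = 16 → Q
  i= 4: D-Y =  5 → F
  i= 5: H-F =  2 → C
  i= 6: M-M =  0 → A
  i= 7: I-C =  6 → G
  i= 8: V-D = 18 → S
  i= 9: Y-E = 20 → U
  i=10: B-F = 22 → W
  i=11: M-W = 16 → Q
  i=12: U-P =  5 → F
  i=13: Y-W =  2 → C
  i=14: G-G =  0 → A
  i=15: E-Y =  6 → G
  i=16: D-L = 18 → S
  i=17: O-U = 20 → U
  i=18: V-Z = 22 → W
  i=19: V-F = 16 → Q
  i=20: K-F =  5 → F
  i=21: K-I =  2 → C
  i=22: F-F =  0 → A
  i=23: W-Q =  6 → G
  i=24: G-O = 18 → S
  i=25: A-G = 20 → U
  i=26: V-Z = 22 → W
  i=27: W-G = 16 → Q
  i=28: X-S =  5 → F
  i=29: B-Z =  2 → C
  i=30: E-E =  0 → A
  i=31: M-G =  6 → G
  i=32: N-V = 18 → S
  i=33: M-S = 20 → U
  i=34: V-Z = 22 → W
  i=35: D-N = 16 → Q
  i=36: D-Y =  5 → F
  i=37: O-M =  2 → C
  i=38: A-A =  0 → A
  i=39: L-F =  6 → G
  i=40: P-X = 18 → S
  i=41: N-T = 20 → U
  shifts repeat with period 8: SUWQFCAG

SUWQFCAG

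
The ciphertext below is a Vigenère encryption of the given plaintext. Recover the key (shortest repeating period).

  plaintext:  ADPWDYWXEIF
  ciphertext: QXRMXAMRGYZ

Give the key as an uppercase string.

  i= 0: Q-A = 16 → Q
  i= 1: X-D = 20 → U
  i= 2: R-P =  2 → C
  i= 3: M-W = 16 → Q
  i= 4: X-D = 20 → U
  i= 5: A-Y =  2 → C
  i= 6: M-W = 16 → Q
  i= 7: R-X = 20 → U
  i= 8: G-E =  2 → C
  i= 9: Y-I = 16 → Q
  i=10: Z-F = 20 → U
  shifts repeat with period 3: QUC

QUC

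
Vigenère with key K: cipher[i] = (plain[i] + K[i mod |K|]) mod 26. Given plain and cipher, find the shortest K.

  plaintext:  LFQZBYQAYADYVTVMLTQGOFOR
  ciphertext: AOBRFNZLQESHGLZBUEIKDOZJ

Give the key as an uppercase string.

PJLSE

  i= 0: A-L = 15 → P
  i= 1: O-F =  9 → J
  i= 2: B-Q = 11 → L
  i= 3: R-Z = 18 → S
  i= 4: F-B =  4 → E
  i= 5: N-Y = 15 → P
  i= 6: Z-Q =  9 → J
  i= 7: L-A = 11 → L
  i= 8: Q-Y = 18 → S
  i= 9: E-A =  4 → E
  i=10: S-D = 15 → P
  i=11: H-Y =  9 → J
  i=12: G-V = 11 → L
  i=13: L-T = 18 → S
  i=14: Z-V =  4 → E
  i=15: B-M = 15 → P
  i=16: U-L =  9 → J
  i=17: E-T = 11 → L
  i=18: I-Q = 18 → S
  i=19: K-G =  4 → E
  i=20: D-O = 15 → P
  i=21: O-F =  9 → J
  i=22: Z-O = 11 → L
  i=23: J-R = 18 → S
  shifts repeat with period 5: PJLSE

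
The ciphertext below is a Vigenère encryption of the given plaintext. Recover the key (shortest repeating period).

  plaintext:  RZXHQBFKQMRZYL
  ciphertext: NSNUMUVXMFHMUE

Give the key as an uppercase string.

WTQN

  i= 0: N-R = 22 → W
  i= 1: S-Z = 19 → T
  i= 2: N-X = 16 → Q
  i= 3: U-H = 13 → N
  i= 4: M-Q = 22 → W
  i= 5: U-B = 19 → T
  i= 6: V-F = 16 → Q
  i= 7: X-K = 13 → N
  i= 8: M-Q = 22 → W
  i= 9: F-M = 19 → T
  i=10: H-R = 16 → Q
  i=11: M-Z = 13 → N
  i=12: U-Y = 22 → W
  i=13: E-L = 19 → T
  shifts repeat with period 4: WTQN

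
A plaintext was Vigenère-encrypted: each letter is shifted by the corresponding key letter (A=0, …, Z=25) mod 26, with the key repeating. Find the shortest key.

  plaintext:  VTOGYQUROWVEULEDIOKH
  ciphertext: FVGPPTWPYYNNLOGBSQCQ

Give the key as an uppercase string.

KCSJRDCY

  i= 0: F-V = 10 → K
  i= 1: V-T =  2 → C
  i= 2: G-O = 18 → S
  i= 3: P-G =  9 → J
  i= 4: P-Y = 17 → R
  i= 5: T-Q =  3 → D
  i= 6: W-U =  2 → C
  i= 7: P-R = 24 → Y
  i= 8: Y-O = 10 → K
  i= 9: Y-W =  2 → C
  i=10: N-V = 18 → S
  i=11: N-E =  9 → J
  i=12: L-U = 17 → R
  i=13: O-L =  3 → D
  i=14: G-E =  2 → C
  i=15: B-D = 24 → Y
  i=16: S-I = 10 → K
  i=17: Q-O =  2 → C
  i=18: C-K = 18 → S
  i=19: Q-H =  9 → J
  shifts repeat with period 8: KCSJRDCY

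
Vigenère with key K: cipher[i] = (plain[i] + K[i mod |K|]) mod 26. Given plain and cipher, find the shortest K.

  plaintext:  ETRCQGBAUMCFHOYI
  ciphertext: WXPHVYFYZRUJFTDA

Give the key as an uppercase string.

  i= 0: W-E = 18 → S
  i= 1: X-T =  4 → E
  i= 2: P-R = 24 → Y
  i= 3: H-C =  5 → F
  i= 4: V-Q =  5 → F
  i= 5: Y-G = 18 → S
  i= 6: F-B =  4 → E
  i= 7: Y-A = 24 → Y
  i= 8: Z-U =  5 → F
  i= 9: R-M =  5 → F
  i=10: U-C = 18 → S
  i=11: J-F =  4 → E
  i=12: F-H = 24 → Y
  i=13: T-O =  5 → F
  i=14: D-Y =  5 → F
  i=15: A-I = 18 → S
  shifts repeat with period 5: SEYFF

SEYFF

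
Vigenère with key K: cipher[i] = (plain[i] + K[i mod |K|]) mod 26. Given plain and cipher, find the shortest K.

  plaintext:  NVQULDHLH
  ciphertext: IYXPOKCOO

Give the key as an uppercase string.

  i= 0: I-N = 21 → V
  i= 1: Y-V =  3 → D
  i= 2: X-Q =  7 → H
  i= 3: P-U = 21 → V
  i= 4: O-L =  3 → D
  i= 5: K-D =  7 → H
  i= 6: C-H = 21 → V
  i= 7: O-L =  3 → D
  i= 8: O-H =  7 → H
  shifts repeat with period 3: VDH

VDH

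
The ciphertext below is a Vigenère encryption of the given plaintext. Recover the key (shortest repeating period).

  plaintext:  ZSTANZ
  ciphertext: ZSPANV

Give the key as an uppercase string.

AAW

  i= 0: Z-Z =  0 → A
  i= 1: S-S =  0 → A
  i= 2: P-T = 22 → W
  i= 3: A-A =  0 → A
  i= 4: N-N =  0 → A
  i= 5: V-Z = 22 → W
  shifts repeat with period 3: AAW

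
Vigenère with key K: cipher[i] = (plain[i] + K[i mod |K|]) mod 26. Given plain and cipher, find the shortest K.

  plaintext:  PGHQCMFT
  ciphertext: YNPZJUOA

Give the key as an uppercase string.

JHI

  i= 0: Y-P =  9 → J
  i= 1: N-G =  7 → H
  i= 2: P-H =  8 → I
  i= 3: Z-Q =  9 → J
  i= 4: J-C =  7 → H
  i= 5: U-M =  8 → I
  i= 6: O-F =  9 → J
  i= 7: A-T =  7 → H
  shifts repeat with period 3: JHI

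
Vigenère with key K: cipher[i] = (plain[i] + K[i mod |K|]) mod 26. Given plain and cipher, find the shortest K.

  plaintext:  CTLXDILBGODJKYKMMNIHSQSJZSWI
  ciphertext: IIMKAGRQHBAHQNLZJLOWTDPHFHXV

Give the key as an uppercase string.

GPBNXY

  i= 0: I-C =  6 → G
  i= 1: I-T = 15 → P
  i= 2: M-L =  1 → B
  i= 3: K-X = 13 → N
  i= 4: A-D = 23 → X
  i= 5: G-I = 24 → Y
  i= 6: R-L =  6 → G
  i= 7: Q-B = 15 → P
  i= 8: H-G =  1 → B
  i= 9: B-O = 13 → N
  i=10: A-D = 23 → X
  i=11: H-J = 24 → Y
  i=12: Q-K =  6 → G
  i=13: N-Y = 15 → P
  i=14: L-K =  1 → B
  i=15: Z-M = 13 → N
  i=16: J-M = 23 → X
  i=17: L-N = 24 → Y
  i=18: O-I =  6 → G
  i=19: W-H = 15 → P
  i=20: T-S =  1 → B
  i=21: D-Q = 13 → N
  i=22: P-S = 23 → X
  i=23: H-J = 24 → Y
  i=24: F-Z =  6 → G
  i=25: H-S = 15 → P
  i=26: X-W =  1 → B
  i=27: V-I = 13 → N
  shifts repeat with period 6: GPBNXY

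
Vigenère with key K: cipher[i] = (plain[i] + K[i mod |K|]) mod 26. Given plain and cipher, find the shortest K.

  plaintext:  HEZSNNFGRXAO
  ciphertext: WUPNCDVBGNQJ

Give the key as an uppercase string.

  i= 0: W-H = 15 → P
  i= 1: U-E = 16 → Q
  i= 2: P-Z = 16 → Q
  i= 3: N-S = 21 → V
  i= 4: C-N = 15 → P
  i= 5: D-N = 16 → Q
  i= 6: V-F = 16 → Q
  i= 7: B-G = 21 → V
  i= 8: G-R = 15 → P
  i= 9: N-X = 16 → Q
  i=10: Q-A = 16 → Q
  i=11: J-O = 21 → V
  shifts repeat with period 4: PQQV

PQQV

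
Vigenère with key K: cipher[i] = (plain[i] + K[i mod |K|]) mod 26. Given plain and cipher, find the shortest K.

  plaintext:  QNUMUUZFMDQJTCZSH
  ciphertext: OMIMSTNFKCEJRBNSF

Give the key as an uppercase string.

  i= 0: O-Q = 24 → Y
  i= 1: M-N = 25 → Z
  i= 2: I-U = 14 → O
  i= 3: M-M =  0 → A
  i= 4: S-U = 24 → Y
  i= 5: T-U = 25 → Z
  i= 6: N-Z = 14 → O
  i= 7: F-F =  0 → A
  i= 8: K-M = 24 → Y
  i= 9: C-D = 25 → Z
  i=10: E-Q = 14 → O
  i=11: J-J =  0 → A
  i=12: R-T = 24 → Y
  i=13: B-C = 25 → Z
  i=14: N-Z = 14 → O
  i=15: S-S =  0 → A
  i=16: F-H = 24 → Y
  shifts repeat with period 4: YZOA

YZOA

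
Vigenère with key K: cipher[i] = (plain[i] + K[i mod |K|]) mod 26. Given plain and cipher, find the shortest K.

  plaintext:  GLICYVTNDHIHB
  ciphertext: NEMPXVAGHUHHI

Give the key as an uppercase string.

  i= 0: N-G =  7 → H
  i= 1: E-L = 19 → T
  i= 2: M-I =  4 → E
  i= 3: P-C = 13 → N
  i= 4: X-Y = 25 → Z
  i= 5: V-V =  0 → A
  i= 6: A-T =  7 → H
  i= 7: G-N = 19 → T
  i= 8: H-D =  4 → E
  i= 9: U-H = 13 → N
  i=10: H-I = 25 → Z
  i=11: H-H =  0 → A
  i=12: I-B =  7 → H
  shifts repeat with period 6: HTENZA

HTENZA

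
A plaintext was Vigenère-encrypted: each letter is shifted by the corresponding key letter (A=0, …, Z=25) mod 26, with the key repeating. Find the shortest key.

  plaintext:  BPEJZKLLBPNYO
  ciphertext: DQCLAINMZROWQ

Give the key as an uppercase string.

CBY

  i= 0: D-B =  2 → C
  i= 1: Q-P =  1 → B
  i= 2: C-E = 24 → Y
  i= 3: L-J =  2 → C
  i= 4: A-Z =  1 → B
  i= 5: I-K = 24 → Y
  i= 6: N-L =  2 → C
  i= 7: M-L =  1 → B
  i= 8: Z-B = 24 → Y
  i= 9: R-P =  2 → C
  i=10: O-N =  1 → B
  i=11: W-Y = 24 → Y
  i=12: Q-O =  2 → C
  shifts repeat with period 3: CBY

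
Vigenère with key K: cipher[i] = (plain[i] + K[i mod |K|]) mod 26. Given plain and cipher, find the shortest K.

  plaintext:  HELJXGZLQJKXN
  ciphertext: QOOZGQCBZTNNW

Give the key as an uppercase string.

  i= 0: Q-H =  9 → J
  i= 1: O-E = 10 → K
  i= 2: O-L =  3 → D
  i= 3: Z-J = 16 → Q
  i= 4: G-X =  9 → J
  i= 5: Q-G = 10 → K
  i= 6: C-Z =  3 → D
  i= 7: B-L = 16 → Q
  i= 8: Z-Q =  9 → J
  i= 9: T-J = 10 → K
  i=10: N-K =  3 → D
  i=11: N-X = 16 → Q
  i=12: W-N =  9 → J
  shifts repeat with period 4: JKDQ

JKDQ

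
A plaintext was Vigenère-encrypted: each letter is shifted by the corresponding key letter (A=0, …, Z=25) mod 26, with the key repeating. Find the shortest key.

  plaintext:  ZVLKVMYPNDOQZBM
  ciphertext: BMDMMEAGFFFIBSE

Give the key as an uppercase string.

CRS

  i= 0: B-Z =  2 → C
  i= 1: M-V = 17 → R
  i= 2: D-L = 18 → S
  i= 3: M-K =  2 → C
  i= 4: M-V = 17 → R
  i= 5: E-M = 18 → S
  i= 6: A-Y =  2 → C
  i= 7: G-P = 17 → R
  i= 8: F-N = 18 → S
  i= 9: F-D =  2 → C
  i=10: F-O = 17 → R
  i=11: I-Q = 18 → S
  i=12: B-Z =  2 → C
  i=13: S-B = 17 → R
  i=14: E-M = 18 → S
  shifts repeat with period 3: CRS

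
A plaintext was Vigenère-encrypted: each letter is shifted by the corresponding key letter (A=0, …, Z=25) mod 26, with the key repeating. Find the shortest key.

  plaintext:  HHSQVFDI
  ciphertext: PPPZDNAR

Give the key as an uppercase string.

IIXJ

  i= 0: P-H =  8 → I
  i= 1: P-H =  8 → I
  i= 2: P-S = 23 → X
  i= 3: Z-Q =  9 → J
  i= 4: D-V =  8 → I
  i= 5: N-F =  8 → I
  i= 6: A-D = 23 → X
  i= 7: R-I =  9 → J
  shifts repeat with period 4: IIXJ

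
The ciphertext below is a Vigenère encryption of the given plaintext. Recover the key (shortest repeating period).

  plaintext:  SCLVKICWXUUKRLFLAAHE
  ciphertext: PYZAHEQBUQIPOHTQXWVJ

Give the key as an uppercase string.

XWOF

  i= 0: P-S = 23 → X
  i= 1: Y-C = 22 → W
  i= 2: Z-L = 14 → O
  i= 3: A-V =  5 → F
  i= 4: H-K = 23 → X
  i= 5: E-I = 22 → W
  i= 6: Q-C = 14 → O
  i= 7: B-W =  5 → F
  i= 8: U-X = 23 → X
  i= 9: Q-U = 22 → W
  i=10: I-U = 14 → O
  i=11: P-K =  5 → F
  i=12: O-R = 23 → X
  i=13: H-L = 22 → W
  i=14: T-F = 14 → O
  i=15: Q-L =  5 → F
  i=16: X-A = 23 → X
  i=17: W-A = 22 → W
  i=18: V-H = 14 → O
  i=19: J-E =  5 → F
  shifts repeat with period 4: XWOF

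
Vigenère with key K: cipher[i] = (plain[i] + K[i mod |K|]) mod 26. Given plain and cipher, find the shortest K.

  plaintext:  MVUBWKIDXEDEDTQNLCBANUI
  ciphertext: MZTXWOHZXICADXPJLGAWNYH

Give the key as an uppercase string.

AEZW

  i= 0: M-M =  0 → A
  i= 1: Z-V =  4 → E
  i= 2: T-U = 25 → Z
  i= 3: X-B = 22 → W
  i= 4: W-W =  0 → A
  i= 5: O-K =  4 → E
  i= 6: H-I = 25 → Z
  i= 7: Z-D = 22 → W
  i= 8: X-X =  0 → A
  i= 9: I-E =  4 → E
  i=10: C-D = 25 → Z
  i=11: A-E = 22 → W
  i=12: D-D =  0 → A
  i=13: X-T =  4 → E
  i=14: P-Q = 25 → Z
  i=15: J-N = 22 → W
  i=16: L-L =  0 → A
  i=17: G-C =  4 → E
  i=18: A-B = 25 → Z
  i=19: W-A = 22 → W
  i=20: N-N =  0 → A
  i=21: Y-U =  4 → E
  i=22: H-I = 25 → Z
  shifts repeat with period 4: AEZW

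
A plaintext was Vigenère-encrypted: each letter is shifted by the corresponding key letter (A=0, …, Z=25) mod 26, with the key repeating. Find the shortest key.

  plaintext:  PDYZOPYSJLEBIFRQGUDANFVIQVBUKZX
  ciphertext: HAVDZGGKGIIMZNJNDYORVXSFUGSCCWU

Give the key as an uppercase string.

SXXELRI

  i= 0: H-P = 18 → S
  i= 1: A-D = 23 → X
  i= 2: V-Y = 23 → X
  i= 3: D-Z =  4 → E
  i= 4: Z-O = 11 → L
  i= 5: G-P = 17 → R
  i= 6: G-Y =  8 → I
  i= 7: K-S = 18 → S
  i= 8: G-J = 23 → X
  i= 9: I-L = 23 → X
  i=10: I-E =  4 → E
  i=11: M-B = 11 → L
  i=12: Z-I = 17 → R
  i=13: N-F =  8 → I
  i=14: J-R = 18 → S
  i=15: N-Q = 23 → X
  i=16: D-G = 23 → X
  i=17: Y-U =  4 → E
  i=18: O-D = 11 → L
  i=19: R-A = 17 → R
  i=20: V-N =  8 → I
  i=21: X-F = 18 → S
  i=22: S-V = 23 → X
  i=23: F-I = 23 → X
  i=24: U-Q =  4 → E
  i=25: G-V = 11 → L
  i=26: S-B = 17 → R
  i=27: C-U =  8 → I
  i=28: C-K = 18 → S
  i=29: W-Z = 23 → X
  i=30: U-X = 23 → X
  shifts repeat with period 7: SXXELRI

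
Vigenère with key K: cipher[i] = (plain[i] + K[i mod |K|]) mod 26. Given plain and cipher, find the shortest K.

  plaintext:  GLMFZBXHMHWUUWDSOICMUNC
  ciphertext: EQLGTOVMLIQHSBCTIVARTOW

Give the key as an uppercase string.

  i= 0: E-G = 24 → Y
  i= 1: Q-L =  5 → F
  i= 2: L-M = 25 → Z
  i= 3: G-F =  1 → B
  i= 4: T-Z = 20 → U
  i= 5: O-B = 13 → N
  i= 6: V-X = 24 → Y
  i= 7: M-H =  5 → F
  i= 8: L-M = 25 → Z
  i= 9: I-H =  1 → B
  i=10: Q-W = 20 → U
  i=11: H-U = 13 → N
  i=12: S-U = 24 → Y
  i=13: B-W =  5 → F
  i=14: C-D = 25 → Z
  i=15: T-S =  1 → B
  i=16: I-O = 20 → U
  i=17: V-I = 13 → N
  i=18: A-C = 24 → Y
  i=19: R-M =  5 → F
  i=20: T-U = 25 → Z
  i=21: O-N =  1 → B
  i=22: W-C = 20 → U
  shifts repeat with period 6: YFZBUN

YFZBUN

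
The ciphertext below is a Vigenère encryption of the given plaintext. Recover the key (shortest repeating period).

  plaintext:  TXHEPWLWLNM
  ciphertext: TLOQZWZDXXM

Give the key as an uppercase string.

  i= 0: T-T =  0 → A
  i= 1: L-X = 14 → O
  i= 2: O-H =  7 → H
  i= 3: Q-E = 12 → M
  i= 4: Z-P = 10 → K
  i= 5: W-W =  0 → A
  i= 6: Z-L = 14 → O
  i= 7: D-W =  7 → H
  i= 8: X-L = 12 → M
  i= 9: X-N = 10 → K
  i=10: M-M =  0 → A
  shifts repeat with period 5: AOHMK

AOHMK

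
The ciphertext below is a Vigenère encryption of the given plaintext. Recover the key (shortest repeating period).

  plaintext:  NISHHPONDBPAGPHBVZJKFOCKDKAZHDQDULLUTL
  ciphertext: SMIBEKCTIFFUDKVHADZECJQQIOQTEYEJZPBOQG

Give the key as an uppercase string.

FEQUXVOG

  i= 0: S-N =  5 → F
  i= 1: M-I =  4 → E
  i= 2: I-S = 16 → Q
  i= 3: B-H = 20 → U
  i= 4: E-H = 23 → X
  i= 5: K-P = 21 → V
  i= 6: C-O = 14 → O
  i= 7: T-N =  6 → G
  i= 8: I-D =  5 → F
  i= 9: F-B =  4 → E
  i=10: F-P = 16 → Q
  i=11: U-A = 20 → U
  i=12: D-G = 23 → X
  i=13: K-P = 21 → V
  i=14: V-H = 14 → O
  i=15: H-B =  6 → G
  i=16: A-V =  5 → F
  i=17: D-Z =  4 → E
  i=18: Z-J = 16 → Q
  i=19: E-K = 20 → U
  i=20: C-F = 23 → X
  i=21: J-O = 21 → V
  i=22: Q-C = 14 → O
  i=23: Q-K =  6 → G
  i=24: I-D =  5 → F
  i=25: O-K =  4 → E
  i=26: Q-A = 16 → Q
  i=27: T-Z = 20 → U
  i=28: E-H = 23 → X
  i=29: Y-D = 21 → V
  i=30: E-Q = 14 → O
  i=31: J-D =  6 → G
  i=32: Z-U =  5 → F
  i=33: P-L =  4 → E
  i=34: B-L = 16 → Q
  i=35: O-U = 20 → U
  i=36: Q-T = 23 → X
  i=37: G-L = 21 → V
  shifts repeat with period 8: FEQUXVOG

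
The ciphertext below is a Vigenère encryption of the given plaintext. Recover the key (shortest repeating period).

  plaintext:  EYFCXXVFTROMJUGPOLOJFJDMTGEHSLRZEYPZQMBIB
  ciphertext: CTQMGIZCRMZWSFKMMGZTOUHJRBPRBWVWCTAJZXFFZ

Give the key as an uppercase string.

  i= 0: C-E = 24 → Y
  i= 1: T-Y = 21 → V
  i= 2: Q-F = 11 → L
  i= 3: M-C = 10 → K
  i= 4: G-X =  9 → J
  i= 5: I-X = 11 → L
  i= 6: Z-V =  4 → E
  i= 7: C-F = 23 → X
  i= 8: R-T = 24 → Y
  i= 9: M-R = 21 → V
  i=10: Z-O = 11 → L
  i=11: W-M = 10 → K
  i=12: S-J =  9 → J
  i=13: F-U = 11 → L
  i=14: K-G =  4 → E
  i=15: M-P = 23 → X
  i=16: M-O = 24 → Y
  i=17: G-L = 21 → V
  i=18: Z-O = 11 → L
  i=19: T-J = 10 → K
  i=20: O-F =  9 → J
  i=21: U-J = 11 → L
  i=22: H-D =  4 → E
  i=23: J-M = 23 → X
  i=24: R-T = 24 → Y
  i=25: B-G = 21 → V
  i=26: P-E = 11 → L
  i=27: R-H = 10 → K
  i=28: B-S =  9 → J
  i=29: W-L = 11 → L
  i=30: V-R =  4 → E
  i=31: W-Z = 23 → X
  i=32: C-E = 24 → Y
  i=33: T-Y = 21 → V
  i=34: A-P = 11 → L
  i=35: J-Z = 10 → K
  i=36: Z-Q =  9 → J
  i=37: X-M = 11 → L
  i=38: F-B =  4 → E
  i=39: F-I = 23 → X
  i=40: Z-B = 24 → Y
  shifts repeat with period 8: YVLKJLEX

YVLKJLEX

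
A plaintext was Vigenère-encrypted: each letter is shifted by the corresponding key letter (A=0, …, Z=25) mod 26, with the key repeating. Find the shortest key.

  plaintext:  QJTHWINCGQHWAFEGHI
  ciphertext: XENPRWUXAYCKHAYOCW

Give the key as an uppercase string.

  i= 0: X-Q =  7 → H
  i= 1: E-J = 21 → V
  i= 2: N-T = 20 → U
  i= 3: P-H =  8 → I
  i= 4: R-W = 21 → V
  i= 5: W-I = 14 → O
  i= 6: U-N =  7 → H
  i= 7: X-C = 21 → V
  i= 8: A-G = 20 → U
  i= 9: Y-Q =  8 → I
  i=10: C-H = 21 → V
  i=11: K-W = 14 → O
  i=12: H-A =  7 → H
  i=13: A-F = 21 → V
  i=14: Y-E = 20 → U
  i=15: O-G =  8 → I
  i=16: C-H = 21 → V
  i=17: W-I = 14 → O
  shifts repeat with period 6: HVUIVO

HVUIVO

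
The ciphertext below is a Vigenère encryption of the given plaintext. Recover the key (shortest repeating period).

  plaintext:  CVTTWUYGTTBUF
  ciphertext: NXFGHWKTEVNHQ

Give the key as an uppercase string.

LCMN

  i= 0: N-C = 11 → L
  i= 1: X-V =  2 → C
  i= 2: F-T = 12 → M
  i= 3: G-T = 13 → N
  i= 4: H-W = 11 → L
  i= 5: W-U =  2 → C
  i= 6: K-Y = 12 → M
  i= 7: T-G = 13 → N
  i= 8: E-T = 11 → L
  i= 9: V-T =  2 → C
  i=10: N-B = 12 → M
  i=11: H-U = 13 → N
  i=12: Q-F = 11 → L
  shifts repeat with period 4: LCMN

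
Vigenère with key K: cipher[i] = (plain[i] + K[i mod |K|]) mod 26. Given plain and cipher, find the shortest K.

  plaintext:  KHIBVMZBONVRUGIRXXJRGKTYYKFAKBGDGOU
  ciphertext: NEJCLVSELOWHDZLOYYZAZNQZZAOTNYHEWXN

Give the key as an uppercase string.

DXBBQJT

  i= 0: N-K =  3 → D
  i= 1: E-H = 23 → X
  i= 2: J-I =  1 → B
  i= 3: C-B =  1 → B
  i= 4: L-V = 16 → Q
  i= 5: V-M =  9 → J
  i= 6: S-Z = 19 → T
  i= 7: E-B =  3 → D
  i= 8: L-O = 23 → X
  i= 9: O-N =  1 → B
  i=10: W-V =  1 → B
  i=11: H-R = 16 → Q
  i=12: D-U =  9 → J
  i=13: Z-G = 19 → T
  i=14: L-I =  3 → D
  i=15: O-R = 23 → X
  i=16: Y-X =  1 → B
  i=17: Y-X =  1 → B
  i=18: Z-J = 16 → Q
  i=19: A-R =  9 → J
  i=20: Z-G = 19 → T
  i=21: N-K =  3 → D
  i=22: Q-T = 23 → X
  i=23: Z-Y =  1 → B
  i=24: Z-Y =  1 → B
  i=25: A-K = 16 → Q
  i=26: O-F =  9 → J
  i=27: T-A = 19 → T
  i=28: N-K =  3 → D
  i=29: Y-B = 23 → X
  i=30: H-G =  1 → B
  i=31: E-D =  1 → B
  i=32: W-G = 16 → Q
  i=33: X-O =  9 → J
  i=34: N-U = 19 → T
  shifts repeat with period 7: DXBBQJT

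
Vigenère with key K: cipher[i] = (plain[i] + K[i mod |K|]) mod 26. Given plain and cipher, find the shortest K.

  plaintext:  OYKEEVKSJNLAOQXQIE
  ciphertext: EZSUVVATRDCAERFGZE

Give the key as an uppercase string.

QBIQRA

  i= 0: E-O = 16 → Q
  i= 1: Z-Y =  1 → B
  i= 2: S-K =  8 → I
  i= 3: U-E = 16 → Q
  i= 4: V-E = 17 → R
  i= 5: V-V =  0 → A
  i= 6: A-K = 16 → Q
  i= 7: T-S =  1 → B
  i= 8: R-J =  8 → I
  i= 9: D-N = 16 → Q
  i=10: C-L = 17 → R
  i=11: A-A =  0 → A
  i=12: E-O = 16 → Q
  i=13: R-Q =  1 → B
  i=14: F-X =  8 → I
  i=15: G-Q = 16 → Q
  i=16: Z-I = 17 → R
  i=17: E-E =  0 → A
  shifts repeat with period 6: QBIQRA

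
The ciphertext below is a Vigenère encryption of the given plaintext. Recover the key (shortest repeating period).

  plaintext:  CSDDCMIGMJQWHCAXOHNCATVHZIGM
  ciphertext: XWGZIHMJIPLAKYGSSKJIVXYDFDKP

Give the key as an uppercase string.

  i= 0: X-C = 21 → V
  i= 1: W-S =  4 → E
  i= 2: G-D =  3 → D
  i= 3: Z-D = 22 → W
  i= 4: I-C =  6 → G
  i= 5: H-M = 21 → V
  i= 6: M-I =  4 → E
  i= 7: J-G =  3 → D
  i= 8: I-M = 22 → W
  i= 9: P-J =  6 → G
  i=10: L-Q = 21 → V
  i=11: A-W =  4 → E
  i=12: K-H =  3 → D
  i=13: Y-C = 22 → W
  i=14: G-A =  6 → G
  i=15: S-X = 21 → V
  i=16: S-O =  4 → E
  i=17: K-H =  3 → D
  i=18: J-N = 22 → W
  i=19: I-C =  6 → G
  i=20: V-A = 21 → V
  i=21: X-T =  4 → E
  i=22: Y-V =  3 → D
  i=23: D-H = 22 → W
  i=24: F-Z =  6 → G
  i=25: D-I = 21 → V
  i=26: K-G =  4 → E
  i=27: P-M =  3 → D
  shifts repeat with period 5: VEDWG

VEDWG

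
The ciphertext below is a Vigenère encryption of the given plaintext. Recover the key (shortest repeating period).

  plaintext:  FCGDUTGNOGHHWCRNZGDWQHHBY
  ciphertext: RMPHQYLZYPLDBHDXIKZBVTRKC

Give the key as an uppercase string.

MKJEWFF

  i= 0: R-F = 12 → M
  i= 1: M-C = 10 → K
  i= 2: P-G =  9 → J
  i= 3: H-D =  4 → E
  i= 4: Q-U = 22 → W
  i= 5: Y-T =  5 → F
  i= 6: L-G =  5 → F
  i= 7: Z-N = 12 → M
  i= 8: Y-O = 10 → K
  i= 9: P-G =  9 → J
  i=10: L-H =  4 → E
  i=11: D-H = 22 → W
  i=12: B-W =  5 → F
  i=13: H-C =  5 → F
  i=14: D-R = 12 → M
  i=15: X-N = 10 → K
  i=16: I-Z =  9 → J
  i=17: K-G =  4 → E
  i=18: Z-D = 22 → W
  i=19: B-W =  5 → F
  i=20: V-Q =  5 → F
  i=21: T-H = 12 → M
  i=22: R-H = 10 → K
  i=23: K-B =  9 → J
  i=24: C-Y =  4 → E
  shifts repeat with period 7: MKJEWFF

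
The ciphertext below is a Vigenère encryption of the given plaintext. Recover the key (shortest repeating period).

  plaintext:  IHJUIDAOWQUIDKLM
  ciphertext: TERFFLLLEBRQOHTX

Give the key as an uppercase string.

  i= 0: T-I = 11 → L
  i= 1: E-H = 23 → X
  i= 2: R-J =  8 → I
  i= 3: F-U = 11 → L
  i= 4: F-I = 23 → X
  i= 5: L-D =  8 → I
  i= 6: L-A = 11 → L
  i= 7: L-O = 23 → X
  i= 8: E-W =  8 → I
  i= 9: B-Q = 11 → L
  i=10: R-U = 23 → X
  i=11: Q-I =  8 → I
  i=12: O-D = 11 → L
  i=13: H-K = 23 → X
  i=14: T-L =  8 → I
  i=15: X-M = 11 → L
  shifts repeat with period 3: LXI

LXI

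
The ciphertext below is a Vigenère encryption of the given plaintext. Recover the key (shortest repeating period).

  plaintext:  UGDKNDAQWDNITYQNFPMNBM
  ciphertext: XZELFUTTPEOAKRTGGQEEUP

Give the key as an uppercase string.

  i= 0: X-U =  3 → D
  i= 1: Z-G = 19 → T
  i= 2: E-D =  1 → B
  i= 3: L-K =  1 → B
  i= 4: F-N = 18 → S
  i= 5: U-D = 17 → R
  i= 6: T-A = 19 → T
  i= 7: T-Q =  3 → D
  i= 8: P-W = 19 → T
  i= 9: E-D =  1 → B
  i=10: O-N =  1 → B
  i=11: A-I = 18 → S
  i=12: K-T = 17 → R
  i=13: R-Y = 19 → T
  i=14: T-Q =  3 → D
  i=15: G-N = 19 → T
  i=16: G-F =  1 → B
  i=17: Q-P =  1 → B
  i=18: E-M = 18 → S
  i=19: E-N = 17 → R
  i=20: U-B = 19 → T
  i=21: P-M =  3 → D
  shifts repeat with period 7: DTBBSRT

DTBBSRT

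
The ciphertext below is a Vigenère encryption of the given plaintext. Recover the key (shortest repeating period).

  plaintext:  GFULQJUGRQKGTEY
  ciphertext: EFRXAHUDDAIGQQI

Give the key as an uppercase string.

YAXMK

  i= 0: E-G = 24 → Y
  i= 1: F-F =  0 → A
  i= 2: R-U = 23 → X
  i= 3: X-L = 12 → M
  i= 4: A-Q = 10 → K
  i= 5: H-J = 24 → Y
  i= 6: U-U =  0 → A
  i= 7: D-G = 23 → X
  i= 8: D-R = 12 → M
  i= 9: A-Q = 10 → K
  i=10: I-K = 24 → Y
  i=11: G-G =  0 → A
  i=12: Q-T = 23 → X
  i=13: Q-E = 12 → M
  i=14: I-Y = 10 → K
  shifts repeat with period 5: YAXMK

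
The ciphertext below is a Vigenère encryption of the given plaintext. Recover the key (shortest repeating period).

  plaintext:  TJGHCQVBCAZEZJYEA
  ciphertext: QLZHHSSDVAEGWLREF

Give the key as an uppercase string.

XCTAFC

  i= 0: Q-T = 23 → X
  i= 1: L-J =  2 → C
  i= 2: Z-G = 19 → T
  i= 3: H-H =  0 → A
  i= 4: H-C =  5 → F
  i= 5: S-Q =  2 → C
  i= 6: S-V = 23 → X
  i= 7: D-B =  2 → C
  i= 8: V-C = 19 → T
  i= 9: A-A =  0 → A
  i=10: E-Z =  5 → F
  i=11: G-E =  2 → C
  i=12: W-Z = 23 → X
  i=13: L-J =  2 → C
  i=14: R-Y = 19 → T
  i=15: E-E =  0 → A
  i=16: F-A =  5 → F
  shifts repeat with period 6: XCTAFC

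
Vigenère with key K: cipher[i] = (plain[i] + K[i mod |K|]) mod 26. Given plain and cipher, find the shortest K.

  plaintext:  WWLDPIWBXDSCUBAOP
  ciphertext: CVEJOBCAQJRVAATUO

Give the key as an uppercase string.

GZT

  i= 0: C-W =  6 → G
  i= 1: V-W = 25 → Z
  i= 2: E-L = 19 → T
  i= 3: J-D =  6 → G
  i= 4: O-P = 25 → Z
  i= 5: B-I = 19 → T
  i= 6: C-W =  6 → G
  i= 7: A-B = 25 → Z
  i= 8: Q-X = 19 → T
  i= 9: J-D =  6 → G
  i=10: R-S = 25 → Z
  i=11: V-C = 19 → T
  i=12: A-U =  6 → G
  i=13: A-B = 25 → Z
  i=14: T-A = 19 → T
  i=15: U-O =  6 → G
  i=16: O-P = 25 → Z
  shifts repeat with period 3: GZT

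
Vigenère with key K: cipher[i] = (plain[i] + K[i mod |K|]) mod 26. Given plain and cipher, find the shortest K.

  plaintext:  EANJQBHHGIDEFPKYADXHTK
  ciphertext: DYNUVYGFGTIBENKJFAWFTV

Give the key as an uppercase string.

  i= 0: D-E = 25 → Z
  i= 1: Y-A = 24 → Y
  i= 2: N-N =  0 → A
  i= 3: U-J = 11 → L
  i= 4: V-Q =  5 → F
  i= 5: Y-B = 23 → X
  i= 6: G-H = 25 → Z
  i= 7: F-H = 24 → Y
  i= 8: G-G =  0 → A
  i= 9: T-I = 11 → L
  i=10: I-D =  5 → F
  i=11: B-E = 23 → X
  i=12: E-F = 25 → Z
  i=13: N-P = 24 → Y
  i=14: K-K =  0 → A
  i=15: J-Y = 11 → L
  i=16: F-A =  5 → F
  i=17: A-D = 23 → X
  i=18: W-X = 25 → Z
  i=19: F-H = 24 → Y
  i=20: T-T =  0 → A
  i=21: V-K = 11 → L
  shifts repeat with period 6: ZYALFX

ZYALFX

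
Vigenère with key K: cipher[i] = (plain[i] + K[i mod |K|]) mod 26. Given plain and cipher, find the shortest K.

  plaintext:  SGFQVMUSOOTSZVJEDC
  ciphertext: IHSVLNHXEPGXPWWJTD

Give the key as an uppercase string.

QBNF

  i= 0: I-S = 16 → Q
  i= 1: H-G =  1 → B
  i= 2: S-F = 13 → N
  i= 3: V-Q =  5 → F
  i= 4: L-V = 16 → Q
  i= 5: N-M =  1 → B
  i= 6: H-U = 13 → N
  i= 7: X-S =  5 → F
  i= 8: E-O = 16 → Q
  i= 9: P-O =  1 → B
  i=10: G-T = 13 → N
  i=11: X-S =  5 → F
  i=12: P-Z = 16 → Q
  i=13: W-V =  1 → B
  i=14: W-J = 13 → N
  i=15: J-E =  5 → F
  i=16: T-D = 16 → Q
  i=17: D-C =  1 → B
  shifts repeat with period 4: QBNF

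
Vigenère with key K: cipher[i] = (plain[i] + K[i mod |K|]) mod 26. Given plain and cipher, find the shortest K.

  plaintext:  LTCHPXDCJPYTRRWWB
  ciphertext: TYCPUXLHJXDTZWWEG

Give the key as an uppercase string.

  i= 0: T-L =  8 → I
  i= 1: Y-T =  5 → F
  i= 2: C-C =  0 → A
  i= 3: P-H =  8 → I
  i= 4: U-P =  5 → F
  i= 5: X-X =  0 → A
  i= 6: L-D =  8 → I
  i= 7: H-C =  5 → F
  i= 8: J-J =  0 → A
  i= 9: X-P =  8 → I
  i=10: D-Y =  5 → F
  i=11: T-T =  0 → A
  i=12: Z-R =  8 → I
  i=13: W-R =  5 → F
  i=14: W-W =  0 → A
  i=15: E-W =  8 → I
  i=16: G-B =  5 → F
  shifts repeat with period 3: IFA

IFA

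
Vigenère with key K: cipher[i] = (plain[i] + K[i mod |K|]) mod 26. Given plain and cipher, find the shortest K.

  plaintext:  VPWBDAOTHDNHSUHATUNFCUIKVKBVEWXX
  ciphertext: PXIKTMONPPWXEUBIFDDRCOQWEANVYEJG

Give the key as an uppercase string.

UIMJQMA

  i= 0: P-V = 20 → U
  i= 1: X-P =  8 → I
  i= 2: I-W = 12 → M
  i= 3: K-B =  9 → J
  i= 4: T-D = 16 → Q
  i= 5: M-A = 12 → M
  i= 6: O-O =  0 → A
  i= 7: N-T = 20 → U
  i= 8: P-H =  8 → I
  i= 9: P-D = 12 → M
  i=10: W-N =  9 → J
  i=11: X-H = 16 → Q
  i=12: E-S = 12 → M
  i=13: U-U =  0 → A
  i=14: B-H = 20 → U
  i=15: I-A =  8 → I
  i=16: F-T = 12 → M
  i=17: D-U =  9 → J
  i=18: D-N = 16 → Q
  i=19: R-F = 12 → M
  i=20: C-C =  0 → A
  i=21: O-U = 20 → U
  i=22: Q-I =  8 → I
  i=23: W-K = 12 → M
  i=24: E-V =  9 → J
  i=25: A-K = 16 → Q
  i=26: N-B = 12 → M
  i=27: V-V =  0 → A
  i=28: Y-E = 20 → U
  i=29: E-W =  8 → I
  i=30: J-X = 12 → M
  i=31: G-X =  9 → J
  shifts repeat with period 7: UIMJQMA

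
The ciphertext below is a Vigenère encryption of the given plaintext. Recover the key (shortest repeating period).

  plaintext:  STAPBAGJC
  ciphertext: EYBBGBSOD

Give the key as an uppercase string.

MFB

  i= 0: E-S = 12 → M
  i= 1: Y-T =  5 → F
  i= 2: B-A =  1 → B
  i= 3: B-P = 12 → M
  i= 4: G-B =  5 → F
  i= 5: B-A =  1 → B
  i= 6: S-G = 12 → M
  i= 7: O-J =  5 → F
  i= 8: D-C =  1 → B
  shifts repeat with period 3: MFB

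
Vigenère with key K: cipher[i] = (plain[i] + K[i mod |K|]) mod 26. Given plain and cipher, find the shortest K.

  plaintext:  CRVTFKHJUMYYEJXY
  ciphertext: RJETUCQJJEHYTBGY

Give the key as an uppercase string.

  i= 0: R-C = 15 → P
  i= 1: J-R = 18 → S
  i= 2: E-V =  9 → J
  i= 3: T-T =  0 → A
  i= 4: U-F = 15 → P
  i= 5: C-K = 18 → S
  i= 6: Q-H =  9 → J
  i= 7: J-J =  0 → A
  i= 8: J-U = 15 → P
  i= 9: E-M = 18 → S
  i=10: H-Y =  9 → J
  i=11: Y-Y =  0 → A
  i=12: T-E = 15 → P
  i=13: B-J = 18 → S
  i=14: G-X =  9 → J
  i=15: Y-Y =  0 → A
  shifts repeat with period 4: PSJA

PSJA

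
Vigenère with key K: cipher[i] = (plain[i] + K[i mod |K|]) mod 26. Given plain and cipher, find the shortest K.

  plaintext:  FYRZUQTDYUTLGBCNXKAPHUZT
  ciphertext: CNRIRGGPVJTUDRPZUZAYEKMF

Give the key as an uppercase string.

XPAJXQNM

  i= 0: C-F = 23 → X
  i= 1: N-Y = 15 → P
  i= 2: R-R =  0 → A
  i= 3: I-Z =  9 → J
  i= 4: R-U = 23 → X
  i= 5: G-Q = 16 → Q
  i= 6: G-T = 13 → N
  i= 7: P-D = 12 → M
  i= 8: V-Y = 23 → X
  i= 9: J-U = 15 → P
  i=10: T-T =  0 → A
  i=11: U-L =  9 → J
  i=12: D-G = 23 → X
  i=13: R-B = 16 → Q
  i=14: P-C = 13 → N
  i=15: Z-N = 12 → M
  i=16: U-X = 23 → X
  i=17: Z-K = 15 → P
  i=18: A-A =  0 → A
  i=19: Y-P =  9 → J
  i=20: E-H = 23 → X
  i=21: K-U = 16 → Q
  i=22: M-Z = 13 → N
  i=23: F-T = 12 → M
  shifts repeat with period 8: XPAJXQNM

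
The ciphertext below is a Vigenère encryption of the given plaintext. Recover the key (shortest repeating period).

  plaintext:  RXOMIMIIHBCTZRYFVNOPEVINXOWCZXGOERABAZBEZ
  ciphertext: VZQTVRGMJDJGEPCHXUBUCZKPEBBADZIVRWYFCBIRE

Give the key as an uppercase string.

ECCHNFY

  i= 0: V-R =  4 → E
  i= 1: Z-X =  2 → C
  i= 2: Q-O =  2 → C
  i= 3: T-M =  7 → H
  i= 4: V-I = 13 → N
  i= 5: R-M =  5 → F
  i= 6: G-I = 24 → Y
  i= 7: M-I =  4 → E
  i= 8: J-H =  2 → C
  i= 9: D-B =  2 → C
  i=10: J-C =  7 → H
  i=11: G-T = 13 → N
  i=12: E-Z =  5 → F
  i=13: P-R = 24 → Y
  i=14: C-Y =  4 → E
  i=15: H-F =  2 → C
  i=16: X-V =  2 → C
  i=17: U-N =  7 → H
  i=18: B-O = 13 → N
  i=19: U-P =  5 → F
  i=20: C-E = 24 → Y
  i=21: Z-V =  4 → E
  i=22: K-I =  2 → C
  i=23: P-N =  2 → C
  i=24: E-X =  7 → H
  i=25: B-O = 13 → N
  i=26: B-W =  5 → F
  i=27: A-C = 24 → Y
  i=28: D-Z =  4 → E
  i=29: Z-X =  2 → C
  i=30: I-G =  2 → C
  i=31: V-O =  7 → H
  i=32: R-E = 13 → N
  i=33: W-R =  5 → F
  i=34: Y-A = 24 → Y
  i=35: F-B =  4 → E
  i=36: C-A =  2 → C
  i=37: B-Z =  2 → C
  i=38: I-B =  7 → H
  i=39: R-E = 13 → N
  i=40: E-Z =  5 → F
  shifts repeat with period 7: ECCHNFY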